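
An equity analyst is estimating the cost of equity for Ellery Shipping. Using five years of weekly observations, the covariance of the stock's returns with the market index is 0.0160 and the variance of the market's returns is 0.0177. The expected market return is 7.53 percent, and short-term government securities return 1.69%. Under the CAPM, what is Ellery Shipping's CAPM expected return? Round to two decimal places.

6.97%

β = Cov(R_i, R_m) / Var(R_m) = 0.0160 / 0.0177 = 0.9040
MRP = 7.53% − 1.69% = 5.84%
E(R) = R_f + β × MRP = 1.69% + 0.9040 × 5.84% = 6.97%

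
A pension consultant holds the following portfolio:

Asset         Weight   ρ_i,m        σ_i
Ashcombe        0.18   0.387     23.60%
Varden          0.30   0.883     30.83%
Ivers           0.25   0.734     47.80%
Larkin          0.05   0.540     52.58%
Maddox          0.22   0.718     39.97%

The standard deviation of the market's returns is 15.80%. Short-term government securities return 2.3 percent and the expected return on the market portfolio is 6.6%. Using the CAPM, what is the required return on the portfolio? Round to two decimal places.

9.46%

β_Ashcombe = 0.387 × 23.60% / 15.80% = 0.5781
β_Varden = 0.883 × 30.83% / 15.80% = 1.7230
β_Ivers = 0.734 × 47.80% / 15.80% = 2.2206
β_Larkin = 0.540 × 52.58% / 15.80% = 1.7970
β_Maddox = 0.718 × 39.97% / 15.80% = 1.8164
β_P = Σ w_i β_i = 0.18×0.5781 + 0.30×1.7230 + 0.25×2.2206 + 0.05×1.7970 + 0.22×1.8164 = 1.6656
MRP = 6.6% − 2.3% = 4.30%
E(R_P) = R_f + β_P × MRP = 2.3% + 1.6656 × 4.3% = 9.46%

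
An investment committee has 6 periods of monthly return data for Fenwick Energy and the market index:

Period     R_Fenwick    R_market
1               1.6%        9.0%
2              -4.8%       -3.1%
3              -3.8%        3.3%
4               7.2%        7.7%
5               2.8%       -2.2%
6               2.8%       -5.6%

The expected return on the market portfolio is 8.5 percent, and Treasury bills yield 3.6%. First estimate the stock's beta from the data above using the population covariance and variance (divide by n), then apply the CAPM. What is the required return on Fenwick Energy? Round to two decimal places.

4.71%

Mean R_i = (1.6 − 4.8 − 3.8 + 7.2 + 2.8 + 2.8) / 6 = 0.9667%
Mean R_m = (9.0 − 3.1 + 3.3 + 7.7 − 2.2 − 5.6) / 6 = 1.5167%
Σ(R_i − R̄_i)(R_m − R̄_m) = 41.5433  ⇒  Cov = 41.5433 / 6 = 6.9239
Σ(R_m − R̄_m)² = 183.1883  ⇒  Var(R_m) = 183.1883 / 6 = 30.5314
β = Cov / Var(R_m) = 6.9239 / 30.5314 = 0.2268
MRP = 8.5% − 3.6% = 4.90%
E(R) = R_f + β × MRP = 3.6% + 0.2268 × 4.9% = 4.71%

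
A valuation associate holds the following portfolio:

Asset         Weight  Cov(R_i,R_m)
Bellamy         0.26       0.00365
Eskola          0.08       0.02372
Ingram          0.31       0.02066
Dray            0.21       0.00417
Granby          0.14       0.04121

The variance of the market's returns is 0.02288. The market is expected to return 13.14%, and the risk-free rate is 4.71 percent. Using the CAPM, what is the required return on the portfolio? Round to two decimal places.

10.57%

β_Bellamy = 0.00365 / 0.02288 = 0.1595
β_Eskola = 0.02372 / 0.02288 = 1.0367
β_Ingram = 0.02066 / 0.02288 = 0.9030
β_Dray = 0.00417 / 0.02288 = 0.1823
β_Granby = 0.04121 / 0.02288 = 1.8011
β_P = Σ w_i β_i = 0.26×0.1595 + 0.08×1.0367 + 0.31×0.9030 + 0.21×0.1823 + 0.14×1.8011 = 0.6948
MRP = 13.14% − 4.71% = 8.43%
E(R_P) = R_f + β_P × MRP = 4.71% + 0.6948 × 8.43% = 10.57%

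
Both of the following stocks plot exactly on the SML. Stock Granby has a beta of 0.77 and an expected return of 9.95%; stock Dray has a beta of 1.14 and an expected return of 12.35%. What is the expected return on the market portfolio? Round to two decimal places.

Both satisfy E(R) = R_f + β·MRP, so the slope of the SML is
MRP = (12.35% − 9.95%) / (1.14 − 0.77) = 2.40% / 0.37 = 6.4865%
R_f = E(R_Granby) − β_Granby·MRP = 9.95% − 0.77 × 6.4865% = 4.9554%
E(R_m) = R_f + MRP = 4.9554% + 6.4865% = 11.44%

11.44%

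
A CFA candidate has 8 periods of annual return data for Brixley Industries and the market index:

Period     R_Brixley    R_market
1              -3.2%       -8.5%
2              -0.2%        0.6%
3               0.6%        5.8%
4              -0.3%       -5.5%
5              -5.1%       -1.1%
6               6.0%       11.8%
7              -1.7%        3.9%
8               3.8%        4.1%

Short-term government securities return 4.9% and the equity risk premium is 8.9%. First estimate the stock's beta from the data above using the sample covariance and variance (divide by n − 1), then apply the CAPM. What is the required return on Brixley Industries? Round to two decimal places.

8.47%

Mean R_i = (-3.2 − 0.2 + 0.6 − 0.3 − 5.1 + 6.0 − 1.7 + 3.8) / 8 = -0.0125%
Mean R_m = (-8.5 + 0.6 + 5.8 − 5.5 − 1.1 + 11.8 + 3.9 + 4.1) / 8 = 1.3875%
Σ(R_i − R̄_i)(R_m − R̄_m) = 117.7088  ⇒  Cov = 117.7088 / 7 = 16.8155
Σ(R_m − R̄_m)² = 293.5688  ⇒  Var(R_m) = 293.5688 / 7 = 41.9384
β = Cov / Var(R_m) = 16.8155 / 41.9384 = 0.4010
E(R) = R_f + β × MRP = 4.9% + 0.4010 × 8.9% = 8.47%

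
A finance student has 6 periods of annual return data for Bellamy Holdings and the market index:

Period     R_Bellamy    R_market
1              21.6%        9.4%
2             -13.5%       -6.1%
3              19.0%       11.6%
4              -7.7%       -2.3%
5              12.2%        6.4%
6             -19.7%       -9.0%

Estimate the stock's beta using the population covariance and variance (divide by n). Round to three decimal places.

Mean R_i = (21.6 − 13.5 + 19.0 − 7.7 + 12.2 − 19.7) / 6 = 1.9833%
Mean R_m = (9.4 − 6.1 + 11.6 − 2.3 + 6.4 − 9.0) / 6 = 1.6667%
Σ(R_i − R̄_i)(R_m − R̄_m) = 759.0467  ⇒  Cov = 759.0467 / 6 = 126.5078
Σ(R_m − R̄_m)² = 370.7133  ⇒  Var(R_m) = 370.7133 / 6 = 61.7856
β = Cov / Var(R_m) = 126.5078 / 61.7856 = 2.0475

2.048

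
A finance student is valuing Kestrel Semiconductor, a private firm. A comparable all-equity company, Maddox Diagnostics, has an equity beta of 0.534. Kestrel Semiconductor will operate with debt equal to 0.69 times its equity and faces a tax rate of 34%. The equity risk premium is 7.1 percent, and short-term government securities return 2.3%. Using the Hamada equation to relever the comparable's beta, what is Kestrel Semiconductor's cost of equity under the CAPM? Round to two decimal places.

7.82%

β_L = β_U × [1 + (1 − t)(D/E)] = 0.534 × [1 + (1 − 0.34) × 0.69]
    = 0.534 × [1 + 0.66 × 0.69] = 0.534 × 1.4554 = 0.7772
E(R) = R_f + β_L × MRP = 2.3% + 0.7772 × 7.1% = 7.82%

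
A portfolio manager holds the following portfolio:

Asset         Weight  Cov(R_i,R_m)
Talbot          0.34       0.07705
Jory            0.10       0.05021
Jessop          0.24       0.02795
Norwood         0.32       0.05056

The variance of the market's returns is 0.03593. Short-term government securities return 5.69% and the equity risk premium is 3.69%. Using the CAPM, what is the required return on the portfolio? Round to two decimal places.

β_Talbot = 0.07705 / 0.03593 = 2.1444
β_Jory = 0.05021 / 0.03593 = 1.3974
β_Jessop = 0.02795 / 0.03593 = 0.7779
β_Norwood = 0.05056 / 0.03593 = 1.4072
β_P = Σ w_i β_i = 0.34×2.1444 + 0.10×1.3974 + 0.24×0.7779 + 0.32×1.4072 = 1.5058
E(R_P) = R_f + β_P × MRP = 5.69% + 1.5058 × 3.69% = 11.25%

11.25%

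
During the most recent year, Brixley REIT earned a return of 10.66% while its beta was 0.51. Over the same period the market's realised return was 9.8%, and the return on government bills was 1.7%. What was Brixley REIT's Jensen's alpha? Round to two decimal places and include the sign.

Market excess return = 9.8% − 1.7% = 8.10%
CAPM benchmark = R_f + β(R_m − R_f) = 1.7% + 0.51 × 8.1% = 5.8310%
α = actual − benchmark = 10.66% − 5.8310% = +4.83%

+4.83%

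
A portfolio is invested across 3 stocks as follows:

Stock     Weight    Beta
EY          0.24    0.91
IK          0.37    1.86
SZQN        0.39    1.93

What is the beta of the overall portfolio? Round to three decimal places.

β_P = Σ w_i β_i = 0.24×0.91 + 0.37×1.86 + 0.39×1.93 = 1.6593

1.659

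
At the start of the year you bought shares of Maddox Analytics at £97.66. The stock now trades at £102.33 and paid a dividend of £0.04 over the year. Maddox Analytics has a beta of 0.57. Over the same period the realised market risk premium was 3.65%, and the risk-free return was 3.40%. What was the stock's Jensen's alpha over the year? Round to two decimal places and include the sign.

Realised HPR = (P1 + D1 − P0) / P0 = (102.33 + 0.04 − 97.66) / 97.66 = 4.71 / 97.66 = 4.8229%
CAPM required = R_f + β·MRP = 3.40% + 0.57 × 3.65% = 5.4805%
α = realised − required = 4.8229% − 5.4805% = -0.66%

-0.66%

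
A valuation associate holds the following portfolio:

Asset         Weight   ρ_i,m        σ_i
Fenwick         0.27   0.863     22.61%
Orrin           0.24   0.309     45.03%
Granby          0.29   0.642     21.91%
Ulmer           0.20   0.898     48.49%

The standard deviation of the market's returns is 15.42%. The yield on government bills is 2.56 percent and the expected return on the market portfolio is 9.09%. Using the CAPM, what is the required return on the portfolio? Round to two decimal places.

11.62%

β_Fenwick = 0.863 × 22.61% / 15.42% = 1.2654
β_Orrin = 0.309 × 45.03% / 15.42% = 0.9024
β_Granby = 0.642 × 21.91% / 15.42% = 0.9122
β_Ulmer = 0.898 × 48.49% / 15.42% = 2.8239
β_P = Σ w_i β_i = 0.27×1.2654 + 0.24×0.9024 + 0.29×0.9122 + 0.20×2.8239 = 1.3876
MRP = 9.09% − 2.56% = 6.53%
E(R_P) = R_f + β_P × MRP = 2.56% + 1.3876 × 6.53% = 11.62%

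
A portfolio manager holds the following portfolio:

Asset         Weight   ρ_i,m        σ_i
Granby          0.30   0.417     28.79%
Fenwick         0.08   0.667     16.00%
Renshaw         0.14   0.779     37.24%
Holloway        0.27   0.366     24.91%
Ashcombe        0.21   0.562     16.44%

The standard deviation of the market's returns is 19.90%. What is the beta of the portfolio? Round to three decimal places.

0.649

β_Granby = 0.417 × 28.79% / 19.90% = 0.6033
β_Fenwick = 0.667 × 16.00% / 19.90% = 0.5363
β_Renshaw = 0.779 × 37.24% / 19.90% = 1.4578
β_Holloway = 0.366 × 24.91% / 19.90% = 0.4581
β_Ashcombe = 0.562 × 16.44% / 19.90% = 0.4643
β_P = Σ w_i β_i = 0.30×0.6033 + 0.08×0.5363 + 0.14×1.4578 + 0.27×0.4581 + 0.21×0.4643 = 0.6492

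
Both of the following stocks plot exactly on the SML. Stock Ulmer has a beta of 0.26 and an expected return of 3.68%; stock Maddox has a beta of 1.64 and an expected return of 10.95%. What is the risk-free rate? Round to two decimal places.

Both satisfy E(R) = R_f + β·MRP, so the slope of the SML is
MRP = (10.95% − 3.68%) / (1.64 − 0.26) = 7.27% / 1.38 = 5.2681%
R_f = E(R_Ulmer) − β_Ulmer·MRP = 3.68% − 0.26 × 5.2681% = 2.3103%

2.31%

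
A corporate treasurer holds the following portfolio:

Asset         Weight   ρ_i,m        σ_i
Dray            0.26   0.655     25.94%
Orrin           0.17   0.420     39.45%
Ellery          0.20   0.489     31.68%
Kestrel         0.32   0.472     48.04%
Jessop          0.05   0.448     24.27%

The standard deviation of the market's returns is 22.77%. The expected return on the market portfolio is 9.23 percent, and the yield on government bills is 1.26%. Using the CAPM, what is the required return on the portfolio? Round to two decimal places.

7.61%

β_Dray = 0.655 × 25.94% / 22.77% = 0.7462
β_Orrin = 0.420 × 39.45% / 22.77% = 0.7277
β_Ellery = 0.489 × 31.68% / 22.77% = 0.6803
β_Kestrel = 0.472 × 48.04% / 22.77% = 0.9958
β_Jessop = 0.448 × 24.27% / 22.77% = 0.4775
β_P = Σ w_i β_i = 0.26×0.7462 + 0.17×0.7277 + 0.20×0.6803 + 0.32×0.9958 + 0.05×0.4775 = 0.7963
MRP = 9.23% − 1.26% = 7.97%
E(R_P) = R_f + β_P × MRP = 1.26% + 0.7963 × 7.97% = 7.61%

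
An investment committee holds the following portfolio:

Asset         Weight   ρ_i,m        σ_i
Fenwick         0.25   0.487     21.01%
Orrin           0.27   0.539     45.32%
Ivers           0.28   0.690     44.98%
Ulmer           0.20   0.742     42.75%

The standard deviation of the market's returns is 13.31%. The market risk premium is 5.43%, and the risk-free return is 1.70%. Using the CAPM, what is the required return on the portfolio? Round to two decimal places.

11.57%

β_Fenwick = 0.487 × 21.01% / 13.31% = 0.7687
β_Orrin = 0.539 × 45.32% / 13.31% = 1.8353
β_Ivers = 0.690 × 44.98% / 13.31% = 2.3318
β_Ulmer = 0.742 × 42.75% / 13.31% = 2.3832
β_P = Σ w_i β_i = 0.25×0.7687 + 0.27×1.8353 + 0.28×2.3318 + 0.20×2.3832 = 1.8173
E(R_P) = R_f + β_P × MRP = 1.70% + 1.8173 × 5.43% = 11.57%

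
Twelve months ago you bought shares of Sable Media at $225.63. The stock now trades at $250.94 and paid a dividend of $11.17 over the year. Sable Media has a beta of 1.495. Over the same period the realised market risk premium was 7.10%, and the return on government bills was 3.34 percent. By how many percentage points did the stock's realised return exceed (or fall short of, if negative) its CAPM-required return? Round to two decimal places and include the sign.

+2.21%

Realised HPR = (P1 + D1 − P0) / P0 = (250.94 + 11.17 − 225.63) / 225.63 = 36.48 / 225.63 = 16.1681%
CAPM required = R_f + β·MRP = 3.34% + 1.495 × 7.10% = 13.95450%
α = realised − required = 16.1681% − 13.95450% = +2.21%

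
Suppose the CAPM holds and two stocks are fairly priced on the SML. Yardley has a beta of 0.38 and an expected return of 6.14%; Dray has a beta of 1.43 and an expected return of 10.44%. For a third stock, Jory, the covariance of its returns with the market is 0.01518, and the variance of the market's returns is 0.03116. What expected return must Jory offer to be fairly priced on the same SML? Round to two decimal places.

6.58%

MRP = (10.44% − 6.14%) / (1.43 − 0.38) = 4.0952%
R_f = 6.14% − 0.38 × 4.0952% = 4.5838%
β_Jory = Cov / Var(R_m) = 0.01518 / 0.03116 = 0.4872
E(R_Jory) = R_f + β × MRP = 4.5838% + 0.4872 × 4.0952% = 6.58%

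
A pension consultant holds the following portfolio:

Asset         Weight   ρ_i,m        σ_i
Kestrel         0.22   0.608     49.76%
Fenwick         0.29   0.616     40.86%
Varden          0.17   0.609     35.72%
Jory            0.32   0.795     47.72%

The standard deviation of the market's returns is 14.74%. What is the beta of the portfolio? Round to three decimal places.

2.021

β_Kestrel = 0.608 × 49.76% / 14.74% = 2.0525
β_Fenwick = 0.616 × 40.86% / 14.74% = 1.7076
β_Varden = 0.609 × 35.72% / 14.74% = 1.4758
β_Jory = 0.795 × 47.72% / 14.74% = 2.5738
β_P = Σ w_i β_i = 0.22×2.0525 + 0.29×1.7076 + 0.17×1.4758 + 0.32×2.5738 = 2.0213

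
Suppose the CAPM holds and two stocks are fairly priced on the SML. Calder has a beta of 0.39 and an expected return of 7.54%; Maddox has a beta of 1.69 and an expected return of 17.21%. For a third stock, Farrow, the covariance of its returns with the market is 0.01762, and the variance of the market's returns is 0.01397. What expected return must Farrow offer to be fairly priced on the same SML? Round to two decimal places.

14.02%

MRP = (17.21% − 7.54%) / (1.69 − 0.39) = 7.4385%
R_f = 7.54% − 0.39 × 7.4385% = 4.6390%
β_Farrow = Cov / Var(R_m) = 0.01762 / 0.01397 = 1.2613
E(R_Farrow) = R_f + β × MRP = 4.6390% + 1.2613 × 7.4385% = 14.02%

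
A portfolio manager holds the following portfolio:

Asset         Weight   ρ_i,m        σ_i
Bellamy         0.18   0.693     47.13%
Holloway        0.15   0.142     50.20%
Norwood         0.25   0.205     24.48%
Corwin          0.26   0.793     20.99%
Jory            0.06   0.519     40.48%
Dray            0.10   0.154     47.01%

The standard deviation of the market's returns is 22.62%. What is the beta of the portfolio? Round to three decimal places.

0.642

β_Bellamy = 0.693 × 47.13% / 22.62% = 1.4439
β_Holloway = 0.142 × 50.20% / 22.62% = 0.3151
β_Norwood = 0.205 × 24.48% / 22.62% = 0.2219
β_Corwin = 0.793 × 20.99% / 22.62% = 0.7359
β_Jory = 0.519 × 40.48% / 22.62% = 0.9288
β_Dray = 0.154 × 47.01% / 22.62% = 0.3201
β_P = Σ w_i β_i = 0.18×1.4439 + 0.15×0.3151 + 0.25×0.2219 + 0.26×0.7359 + 0.06×0.9288 + 0.10×0.3201 = 0.6417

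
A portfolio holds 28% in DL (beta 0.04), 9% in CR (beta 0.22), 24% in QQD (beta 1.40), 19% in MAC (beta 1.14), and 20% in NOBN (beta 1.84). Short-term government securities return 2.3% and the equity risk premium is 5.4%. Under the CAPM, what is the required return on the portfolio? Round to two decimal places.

β_P = Σ w_i β_i = 0.28×0.04 + 0.09×0.22 + 0.24×1.40 + 0.19×1.14 + 0.20×1.84 = 0.9516
E(R_P) = R_f + β_P × MRP = 2.3% + 0.9516 × 5.4% = 7.44%

7.44%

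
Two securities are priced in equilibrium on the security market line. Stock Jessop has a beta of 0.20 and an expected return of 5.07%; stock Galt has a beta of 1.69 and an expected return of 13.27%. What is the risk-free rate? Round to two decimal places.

3.97%

Both satisfy E(R) = R_f + β·MRP, so the slope of the SML is
MRP = (13.27% − 5.07%) / (1.69 − 0.20) = 8.20% / 1.49 = 5.5034%
R_f = E(R_Jessop) − β_Jessop·MRP = 5.07% − 0.20 × 5.5034% = 3.9693%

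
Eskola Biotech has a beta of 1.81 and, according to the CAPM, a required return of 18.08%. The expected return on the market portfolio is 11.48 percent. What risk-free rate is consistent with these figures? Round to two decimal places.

E(R) = R_f + β(E(R_m) − R_f) = R_f(1 − β) + β·E(R_m)
18.08% = R_f × (1 − 1.81) + 1.81 × 11.48%
18.08% = R_f × -0.81 + 20.7788%
R_f = (18.08% − 20.7788%) / -0.81 = 3.33%

3.33%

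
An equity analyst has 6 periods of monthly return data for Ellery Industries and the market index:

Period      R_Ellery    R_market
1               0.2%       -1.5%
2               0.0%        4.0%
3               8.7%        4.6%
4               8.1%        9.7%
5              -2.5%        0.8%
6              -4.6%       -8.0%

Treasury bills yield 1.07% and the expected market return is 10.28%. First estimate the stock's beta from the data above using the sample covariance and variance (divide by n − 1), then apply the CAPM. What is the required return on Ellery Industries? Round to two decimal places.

7.99%

Mean R_i = (0.2 + 0.0 + 8.7 + 8.1 − 2.5 − 4.6) / 6 = 1.6500%
Mean R_m = (-1.5 + 4.0 + 4.6 + 9.7 + 0.8 − 8.0) / 6 = 1.6000%
Σ(R_i − R̄_i)(R_m − R̄_m) = 137.2500  ⇒  Cov = 137.2500 / 5 = 27.4500
Σ(R_m − R̄_m)² = 182.7800  ⇒  Var(R_m) = 182.7800 / 5 = 36.5560
β = Cov / Var(R_m) = 27.4500 / 36.5560 = 0.7509
MRP = 10.28% − 1.07% = 9.21%
E(R) = R_f + β × MRP = 1.07% + 0.7509 × 9.21% = 7.99%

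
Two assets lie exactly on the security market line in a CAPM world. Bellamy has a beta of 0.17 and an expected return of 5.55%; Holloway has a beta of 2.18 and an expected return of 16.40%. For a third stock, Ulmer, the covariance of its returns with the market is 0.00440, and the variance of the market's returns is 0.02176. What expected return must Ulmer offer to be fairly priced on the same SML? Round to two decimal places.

MRP = (16.40% − 5.55%) / (2.18 − 0.17) = 5.3980%
R_f = 5.55% − 0.17 × 5.3980% = 4.6323%
β_Ulmer = Cov / Var(R_m) = 0.00440 / 0.02176 = 0.2022
E(R_Ulmer) = R_f + β × MRP = 4.6323% + 0.2022 × 5.3980% = 5.72%

5.72%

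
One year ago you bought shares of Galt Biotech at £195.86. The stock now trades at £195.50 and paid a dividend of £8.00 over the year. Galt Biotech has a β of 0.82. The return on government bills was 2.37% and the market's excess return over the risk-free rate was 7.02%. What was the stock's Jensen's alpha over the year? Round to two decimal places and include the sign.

Realised HPR = (P1 + D1 − P0) / P0 = (195.50 + 8.00 − 195.86) / 195.86 = 7.64 / 195.86 = 3.9007%
CAPM required = R_f + β·MRP = 2.37% + 0.82 × 7.02% = 8.1264%
α = realised − required = 3.9007% − 8.1264% = -4.23%

-4.23%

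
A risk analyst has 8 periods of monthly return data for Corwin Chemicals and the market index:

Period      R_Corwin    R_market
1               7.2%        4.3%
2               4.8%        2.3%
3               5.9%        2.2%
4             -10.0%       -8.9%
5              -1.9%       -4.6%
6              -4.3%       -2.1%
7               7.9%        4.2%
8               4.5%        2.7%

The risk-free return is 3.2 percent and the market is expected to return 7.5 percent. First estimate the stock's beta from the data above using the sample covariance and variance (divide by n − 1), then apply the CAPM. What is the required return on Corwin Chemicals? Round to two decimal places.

Mean R_i = (7.2 + 4.8 + 5.9 − 10.0 − 1.9 − 4.3 + 7.9 + 4.5) / 8 = 1.7625%
Mean R_m = (4.3 + 2.3 + 2.2 − 8.9 − 4.6 − 2.1 + 4.2 + 2.7) / 8 = 0.0125%
Σ(R_i − R̄_i)(R_m − R̄_m) = 206.9038  ⇒  Cov = 206.9038 / 7 = 29.5577
Σ(R_m − R̄_m)² = 158.3288  ⇒  Var(R_m) = 158.3288 / 7 = 22.6184
β = Cov / Var(R_m) = 29.5577 / 22.6184 = 1.3068
MRP = 7.5% − 3.2% = 4.30%
E(R) = R_f + β × MRP = 3.2% + 1.3068 × 4.3% = 8.82%

8.82%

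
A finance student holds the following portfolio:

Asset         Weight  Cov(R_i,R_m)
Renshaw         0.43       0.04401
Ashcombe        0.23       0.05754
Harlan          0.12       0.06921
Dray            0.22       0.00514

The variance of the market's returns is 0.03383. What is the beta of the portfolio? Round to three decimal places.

1.230

β_Renshaw = 0.04401 / 0.03383 = 1.3009
β_Ashcombe = 0.05754 / 0.03383 = 1.7009
β_Harlan = 0.06921 / 0.03383 = 2.0458
β_Dray = 0.00514 / 0.03383 = 0.1519
β_P = Σ w_i β_i = 0.43×1.3009 + 0.23×1.7009 + 0.12×2.0458 + 0.22×0.1519 = 1.2295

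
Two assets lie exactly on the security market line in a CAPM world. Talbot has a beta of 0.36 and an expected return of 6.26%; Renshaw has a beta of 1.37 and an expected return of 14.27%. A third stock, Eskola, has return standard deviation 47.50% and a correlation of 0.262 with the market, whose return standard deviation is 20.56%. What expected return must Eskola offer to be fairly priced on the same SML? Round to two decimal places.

MRP = (14.27% − 6.26%) / (1.37 − 0.36) = 7.9307%
R_f = 6.26% − 0.36 × 7.9307% = 3.4049%
β_Eskola = ρ·σ_i/σ_m = 0.262 × 47.50 / 20.56 = 0.6053
E(R_Eskola) = R_f + β × MRP = 3.4049% + 0.6053 × 7.9307% = 8.21%

8.21%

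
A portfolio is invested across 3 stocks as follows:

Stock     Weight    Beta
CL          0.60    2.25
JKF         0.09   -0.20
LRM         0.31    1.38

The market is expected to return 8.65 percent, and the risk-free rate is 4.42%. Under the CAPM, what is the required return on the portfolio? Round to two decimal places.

β_P = Σ w_i β_i = 0.60×2.25 + 0.09×-0.20 + 0.31×1.38 = 1.7598
MRP = 8.65% − 4.42% = 4.23%
E(R_P) = R_f + β_P × MRP = 4.42% + 1.7598 × 4.23% = 11.86%

11.86%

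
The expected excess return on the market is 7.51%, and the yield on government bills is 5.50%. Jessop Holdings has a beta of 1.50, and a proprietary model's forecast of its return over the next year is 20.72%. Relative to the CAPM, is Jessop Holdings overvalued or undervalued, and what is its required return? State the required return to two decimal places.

Required return = R_f + β·MRP = 5.50% + 1.50 × 7.51% = 16.77%
Forecast 20.72% > required 16.77% → the stock plots above the SML → undervalued.

Undervalued; required return 16.77%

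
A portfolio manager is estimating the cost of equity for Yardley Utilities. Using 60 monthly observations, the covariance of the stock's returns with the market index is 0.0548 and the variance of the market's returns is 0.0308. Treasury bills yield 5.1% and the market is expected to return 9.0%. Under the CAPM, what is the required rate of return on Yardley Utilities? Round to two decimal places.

β = Cov(R_i, R_m) / Var(R_m) = 0.0548 / 0.0308 = 1.7792
MRP = 9.0% − 5.1% = 3.90%
E(R) = R_f + β × MRP = 5.1% + 1.7792 × 3.9% = 12.04%

12.04%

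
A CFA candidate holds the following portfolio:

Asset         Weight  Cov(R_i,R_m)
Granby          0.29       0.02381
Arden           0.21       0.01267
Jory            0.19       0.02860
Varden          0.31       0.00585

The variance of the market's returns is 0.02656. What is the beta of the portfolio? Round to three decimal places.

0.633

β_Granby = 0.02381 / 0.02656 = 0.8965
β_Arden = 0.01267 / 0.02656 = 0.4770
β_Jory = 0.02860 / 0.02656 = 1.0768
β_Varden = 0.00585 / 0.02656 = 0.2203
β_P = Σ w_i β_i = 0.29×0.8965 + 0.21×0.4770 + 0.19×1.0768 + 0.31×0.2203 = 0.6330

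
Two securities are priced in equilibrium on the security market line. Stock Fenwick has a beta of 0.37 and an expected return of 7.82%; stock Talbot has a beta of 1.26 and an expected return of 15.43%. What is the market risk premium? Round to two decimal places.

8.55%

Both satisfy E(R) = R_f + β·MRP, so the slope of the SML is
MRP = (15.43% − 7.82%) / (1.26 − 0.37) = 7.61% / 0.89 = 8.5506%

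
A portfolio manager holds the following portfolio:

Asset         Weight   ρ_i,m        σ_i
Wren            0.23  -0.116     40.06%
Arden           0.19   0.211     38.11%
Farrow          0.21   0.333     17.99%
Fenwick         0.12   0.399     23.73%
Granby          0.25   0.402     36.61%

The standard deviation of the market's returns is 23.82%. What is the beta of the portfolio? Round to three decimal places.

β_Wren = -0.116 × 40.06% / 23.82% = -0.1951
β_Arden = 0.211 × 38.11% / 23.82% = 0.3376
β_Farrow = 0.333 × 17.99% / 23.82% = 0.2515
β_Fenwick = 0.399 × 23.73% / 23.82% = 0.3975
β_Granby = 0.402 × 36.61% / 23.82% = 0.6179
β_P = Σ w_i β_i = 0.23×-0.1951 + 0.19×0.3376 + 0.21×0.2515 + 0.12×0.3975 + 0.25×0.6179 = 0.2743

0.274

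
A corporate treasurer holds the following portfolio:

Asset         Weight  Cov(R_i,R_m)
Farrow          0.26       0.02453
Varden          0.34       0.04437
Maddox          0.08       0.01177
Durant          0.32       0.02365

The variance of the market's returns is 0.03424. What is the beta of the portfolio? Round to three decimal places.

0.875

β_Farrow = 0.02453 / 0.03424 = 0.7164
β_Varden = 0.04437 / 0.03424 = 1.2959
β_Maddox = 0.01177 / 0.03424 = 0.3438
β_Durant = 0.02365 / 0.03424 = 0.6907
β_P = Σ w_i β_i = 0.26×0.7164 + 0.34×1.2959 + 0.08×0.3438 + 0.32×0.6907 = 0.8754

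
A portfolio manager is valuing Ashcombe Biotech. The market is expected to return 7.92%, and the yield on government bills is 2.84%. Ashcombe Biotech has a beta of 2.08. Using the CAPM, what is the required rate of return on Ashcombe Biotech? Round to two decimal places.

13.41%

Market risk premium = E(R_m) − R_f = 7.92% − 2.84% = 5.08%
E(R) = R_f + β × MRP = 2.84% + 2.08 × 5.08% = 13.41%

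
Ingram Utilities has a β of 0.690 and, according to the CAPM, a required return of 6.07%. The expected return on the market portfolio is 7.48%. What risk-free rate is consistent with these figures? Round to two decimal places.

E(R) = R_f + β(E(R_m) − R_f) = R_f(1 − β) + β·E(R_m)
6.07% = R_f × (1 − 0.690) + 0.690 × 7.48%
6.07% = R_f × 0.310 + 5.16120%
R_f = (6.07% − 5.16120%) / 0.310 = 2.93%

2.93%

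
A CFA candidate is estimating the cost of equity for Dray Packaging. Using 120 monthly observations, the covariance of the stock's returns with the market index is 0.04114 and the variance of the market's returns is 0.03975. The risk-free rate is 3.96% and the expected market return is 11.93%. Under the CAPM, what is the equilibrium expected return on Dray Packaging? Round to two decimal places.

12.21%

β = Cov(R_i, R_m) / Var(R_m) = 0.04114 / 0.03975 = 1.0350
MRP = 11.93% − 3.96% = 7.97%
E(R) = R_f + β × MRP = 3.96% + 1.0350 × 7.97% = 12.21%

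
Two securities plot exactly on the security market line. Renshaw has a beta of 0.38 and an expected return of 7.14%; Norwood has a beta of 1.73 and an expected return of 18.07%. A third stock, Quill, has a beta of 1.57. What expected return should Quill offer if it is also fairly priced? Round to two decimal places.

MRP (SML slope) = (18.07% − 7.14%) / (1.73 − 0.38) = 10.93% / 1.35 = 8.0963%
R_f (intercept) = 7.14% − 0.38 × 8.0963% = 4.0634%
E(R_Quill) = R_f + β × MRP = 4.0634% + 1.57 × 8.0963% = 16.77%

16.77%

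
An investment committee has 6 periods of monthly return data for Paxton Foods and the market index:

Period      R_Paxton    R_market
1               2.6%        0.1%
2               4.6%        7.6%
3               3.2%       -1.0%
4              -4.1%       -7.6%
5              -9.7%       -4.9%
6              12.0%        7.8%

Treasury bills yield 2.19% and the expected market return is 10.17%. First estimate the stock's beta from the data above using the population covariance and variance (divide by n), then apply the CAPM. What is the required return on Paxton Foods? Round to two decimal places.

Mean R_i = (2.6 + 4.6 + 3.2 − 4.1 − 9.7 + 12.0) / 6 = 1.4333%
Mean R_m = (0.1 + 7.6 − 1.0 − 7.6 − 4.9 + 7.8) / 6 = 0.3333%
Σ(R_i − R̄_i)(R_m − R̄_m) = 201.4433  ⇒  Cov = 201.4433 / 6 = 33.5739
Σ(R_m − R̄_m)² = 200.7133  ⇒  Var(R_m) = 200.7133 / 6 = 33.4522
β = Cov / Var(R_m) = 33.5739 / 33.4522 = 1.0036
MRP = 10.17% − 2.19% = 7.98%
E(R) = R_f + β × MRP = 2.19% + 1.0036 × 7.98% = 10.20%

10.20%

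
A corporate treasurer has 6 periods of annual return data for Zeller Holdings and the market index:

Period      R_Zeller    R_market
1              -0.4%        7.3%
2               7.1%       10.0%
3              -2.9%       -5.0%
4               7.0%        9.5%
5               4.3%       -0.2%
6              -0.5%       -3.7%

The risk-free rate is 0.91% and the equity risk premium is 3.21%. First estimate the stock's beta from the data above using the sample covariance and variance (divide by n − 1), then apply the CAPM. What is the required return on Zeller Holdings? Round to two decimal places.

2.40%

Mean R_i = (-0.4 + 7.1 − 2.9 + 7.0 + 4.3 − 0.5) / 6 = 2.4333%
Mean R_m = (7.3 + 10.0 − 5.0 + 9.5 − 0.2 − 3.7) / 6 = 2.9833%
Σ(R_i − R̄_i)(R_m − R̄_m) = 106.5133  ⇒  Cov = 106.5133 / 5 = 21.3027
Σ(R_m − R̄_m)² = 228.8683  ⇒  Var(R_m) = 228.8683 / 5 = 45.7737
β = Cov / Var(R_m) = 21.3027 / 45.7737 = 0.4654
E(R) = R_f + β × MRP = 0.91% + 0.4654 × 3.21% = 2.40%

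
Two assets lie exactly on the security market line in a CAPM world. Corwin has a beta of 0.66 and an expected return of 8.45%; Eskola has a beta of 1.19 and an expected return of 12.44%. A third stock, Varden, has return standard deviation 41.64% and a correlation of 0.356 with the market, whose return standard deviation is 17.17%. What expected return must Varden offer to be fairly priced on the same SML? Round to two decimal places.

9.98%

MRP = (12.44% − 8.45%) / (1.19 − 0.66) = 7.5283%
R_f = 8.45% − 0.66 × 7.5283% = 3.4813%
β_Varden = ρ·σ_i/σ_m = 0.356 × 41.64 / 17.17 = 0.8634
E(R_Varden) = R_f + β × MRP = 3.4813% + 0.8634 × 7.5283% = 9.98%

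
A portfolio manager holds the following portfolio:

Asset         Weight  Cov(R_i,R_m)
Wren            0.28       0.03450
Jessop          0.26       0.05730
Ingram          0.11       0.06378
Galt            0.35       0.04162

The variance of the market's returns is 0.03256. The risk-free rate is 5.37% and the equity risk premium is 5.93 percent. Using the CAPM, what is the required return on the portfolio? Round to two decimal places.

β_Wren = 0.03450 / 0.03256 = 1.0596
β_Jessop = 0.05730 / 0.03256 = 1.7598
β_Ingram = 0.06378 / 0.03256 = 1.9588
β_Galt = 0.04162 / 0.03256 = 1.2783
β_P = Σ w_i β_i = 0.28×1.0596 + 0.26×1.7598 + 0.11×1.9588 + 0.35×1.2783 = 1.4171
E(R_P) = R_f + β_P × MRP = 5.37% + 1.4171 × 5.93% = 13.77%

13.77%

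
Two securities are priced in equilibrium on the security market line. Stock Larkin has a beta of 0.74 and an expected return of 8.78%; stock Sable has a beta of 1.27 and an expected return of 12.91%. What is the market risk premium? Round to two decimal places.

Both satisfy E(R) = R_f + β·MRP, so the slope of the SML is
MRP = (12.91% − 8.78%) / (1.27 − 0.74) = 4.13% / 0.53 = 7.7925%

7.79%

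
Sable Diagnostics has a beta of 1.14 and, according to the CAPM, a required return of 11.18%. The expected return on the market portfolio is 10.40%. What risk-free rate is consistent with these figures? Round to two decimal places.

4.83%

E(R) = R_f + β(E(R_m) − R_f) = R_f(1 − β) + β·E(R_m)
11.18% = R_f × (1 − 1.14) + 1.14 × 10.40%
11.18% = R_f × -0.14 + 11.8560%
R_f = (11.18% − 11.8560%) / -0.14 = 4.83%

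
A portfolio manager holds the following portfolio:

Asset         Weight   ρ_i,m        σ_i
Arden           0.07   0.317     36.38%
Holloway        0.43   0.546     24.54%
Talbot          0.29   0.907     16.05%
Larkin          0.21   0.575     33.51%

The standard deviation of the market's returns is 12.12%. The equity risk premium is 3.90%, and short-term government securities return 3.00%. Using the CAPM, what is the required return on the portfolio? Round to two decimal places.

β_Arden = 0.317 × 36.38% / 12.12% = 0.9515
β_Holloway = 0.546 × 24.54% / 12.12% = 1.1055
β_Talbot = 0.907 × 16.05% / 12.12% = 1.2011
β_Larkin = 0.575 × 33.51% / 12.12% = 1.5898
β_P = Σ w_i β_i = 0.07×0.9515 + 0.43×1.1055 + 0.29×1.2011 + 0.21×1.5898 = 1.2241
E(R_P) = R_f + β_P × MRP = 3.00% + 1.2241 × 3.90% = 7.77%

7.77%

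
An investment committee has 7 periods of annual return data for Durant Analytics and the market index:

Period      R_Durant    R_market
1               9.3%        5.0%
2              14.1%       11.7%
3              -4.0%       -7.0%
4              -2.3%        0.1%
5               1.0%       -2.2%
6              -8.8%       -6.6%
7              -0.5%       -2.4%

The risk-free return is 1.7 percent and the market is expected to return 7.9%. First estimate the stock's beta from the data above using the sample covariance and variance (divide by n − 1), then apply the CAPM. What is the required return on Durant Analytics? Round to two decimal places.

Mean R_i = (9.3 + 14.1 − 4.0 − 2.3 + 1.0 − 8.8 − 0.5) / 7 = 1.2571%
Mean R_m = (5.0 + 11.7 − 7.0 + 0.1 − 2.2 − 6.6 − 2.4) / 7 = -0.2000%
Σ(R_i − R̄_i)(R_m − R̄_m) = 298.0800  ⇒  Cov = 298.0800 / 6 = 49.6800
Σ(R_m − R̄_m)² = 264.7800  ⇒  Var(R_m) = 264.7800 / 6 = 44.1300
β = Cov / Var(R_m) = 49.6800 / 44.1300 = 1.1258
MRP = 7.9% − 1.7% = 6.20%
E(R) = R_f + β × MRP = 1.7% + 1.1258 × 6.2% = 8.68%

8.68%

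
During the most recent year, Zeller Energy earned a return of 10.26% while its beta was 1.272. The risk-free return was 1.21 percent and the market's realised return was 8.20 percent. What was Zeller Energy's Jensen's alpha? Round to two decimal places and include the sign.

Market excess return = 8.20% − 1.21% = 6.99%
CAPM benchmark = R_f + β(R_m − R_f) = 1.21% + 1.272 × 6.99% = 10.10128%
α = actual − benchmark = 10.26% − 10.10128% = +0.16%

+0.16%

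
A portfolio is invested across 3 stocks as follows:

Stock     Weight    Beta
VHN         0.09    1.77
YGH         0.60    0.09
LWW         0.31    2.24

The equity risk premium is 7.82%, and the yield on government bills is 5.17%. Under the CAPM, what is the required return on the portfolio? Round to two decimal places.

12.27%

β_P = Σ w_i β_i = 0.09×1.77 + 0.60×0.09 + 0.31×2.24 = 0.9077
E(R_P) = R_f + β_P × MRP = 5.17% + 0.9077 × 7.82% = 12.27%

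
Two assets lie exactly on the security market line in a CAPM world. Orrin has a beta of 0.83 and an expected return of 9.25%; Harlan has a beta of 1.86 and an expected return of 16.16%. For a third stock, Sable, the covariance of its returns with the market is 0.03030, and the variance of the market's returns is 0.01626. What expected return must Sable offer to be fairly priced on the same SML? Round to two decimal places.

MRP = (16.16% − 9.25%) / (1.86 − 0.83) = 6.7087%
R_f = 9.25% − 0.83 × 6.7087% = 3.6818%
β_Sable = Cov / Var(R_m) = 0.03030 / 0.01626 = 1.8635
E(R_Sable) = R_f + β × MRP = 3.6818% + 1.8635 × 6.7087% = 16.18%

16.18%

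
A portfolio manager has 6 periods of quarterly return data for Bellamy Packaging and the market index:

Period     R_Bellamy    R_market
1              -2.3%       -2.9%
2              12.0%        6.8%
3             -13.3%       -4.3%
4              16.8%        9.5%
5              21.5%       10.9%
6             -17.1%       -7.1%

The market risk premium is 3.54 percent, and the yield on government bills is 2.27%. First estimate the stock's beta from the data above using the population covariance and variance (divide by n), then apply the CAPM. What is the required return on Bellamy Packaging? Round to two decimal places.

9.50%

Mean R_i = (-2.3 + 12.0 − 13.3 + 16.8 + 21.5 − 17.1) / 6 = 2.9333%
Mean R_m = (-2.9 + 6.8 − 4.3 + 9.5 + 10.9 − 7.1) / 6 = 2.1500%
Σ(R_i − R̄_i)(R_m − R̄_m) = 622.9800  ⇒  Cov = 622.9800 / 6 = 103.8300
Σ(R_m − R̄_m)² = 304.8750  ⇒  Var(R_m) = 304.8750 / 6 = 50.8125
β = Cov / Var(R_m) = 103.8300 / 50.8125 = 2.0434
E(R) = R_f + β × MRP = 2.27% + 2.0434 × 3.54% = 9.50%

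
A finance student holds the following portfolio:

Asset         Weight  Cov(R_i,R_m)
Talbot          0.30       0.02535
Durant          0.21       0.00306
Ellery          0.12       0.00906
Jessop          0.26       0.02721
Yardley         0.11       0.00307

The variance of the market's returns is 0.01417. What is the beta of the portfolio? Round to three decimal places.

1.182

β_Talbot = 0.02535 / 0.01417 = 1.7890
β_Durant = 0.00306 / 0.01417 = 0.2159
β_Ellery = 0.00906 / 0.01417 = 0.6394
β_Jessop = 0.02721 / 0.01417 = 1.9203
β_Yardley = 0.00307 / 0.01417 = 0.2167
β_P = Σ w_i β_i = 0.30×1.7890 + 0.21×0.2159 + 0.12×0.6394 + 0.26×1.9203 + 0.11×0.2167 = 1.1819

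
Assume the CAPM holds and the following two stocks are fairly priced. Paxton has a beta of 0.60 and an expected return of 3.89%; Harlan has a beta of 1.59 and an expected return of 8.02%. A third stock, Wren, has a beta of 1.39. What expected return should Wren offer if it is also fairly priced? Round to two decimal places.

7.19%

MRP (SML slope) = (8.02% − 3.89%) / (1.59 − 0.60) = 4.13% / 0.99 = 4.1717%
R_f (intercept) = 3.89% − 0.60 × 4.1717% = 1.3870%
E(R_Wren) = R_f + β × MRP = 1.3870% + 1.39 × 4.1717% = 7.19%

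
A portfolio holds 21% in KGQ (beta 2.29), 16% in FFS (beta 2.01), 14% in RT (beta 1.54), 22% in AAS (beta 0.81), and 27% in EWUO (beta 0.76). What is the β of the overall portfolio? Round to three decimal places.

1.402

β_P = Σ w_i β_i = 0.21×2.29 + 0.16×2.01 + 0.14×1.54 + 0.22×0.81 + 0.27×0.76 = 1.4015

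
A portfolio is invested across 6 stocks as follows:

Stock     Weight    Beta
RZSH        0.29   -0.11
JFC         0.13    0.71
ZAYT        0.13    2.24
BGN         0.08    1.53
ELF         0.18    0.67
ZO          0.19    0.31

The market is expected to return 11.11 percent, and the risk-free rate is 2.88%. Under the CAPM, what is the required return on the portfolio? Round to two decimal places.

8.26%

β_P = Σ w_i β_i = 0.29×-0.11 + 0.13×0.71 + 0.13×2.24 + 0.08×1.53 + 0.18×0.67 + 0.19×0.31 = 0.6535
MRP = 11.11% − 2.88% = 8.23%
E(R_P) = R_f + β_P × MRP = 2.88% + 0.6535 × 8.23% = 8.26%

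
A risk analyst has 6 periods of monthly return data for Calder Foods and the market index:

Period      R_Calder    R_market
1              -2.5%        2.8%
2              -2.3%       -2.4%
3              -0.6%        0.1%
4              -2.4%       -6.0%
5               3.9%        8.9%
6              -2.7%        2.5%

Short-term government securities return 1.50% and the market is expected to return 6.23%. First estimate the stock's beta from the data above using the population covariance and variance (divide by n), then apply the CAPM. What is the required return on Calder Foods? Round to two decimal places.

3.23%

Mean R_i = (-2.5 − 2.3 − 0.6 − 2.4 + 3.9 − 2.7) / 6 = -1.1000%
Mean R_m = (2.8 − 2.4 + 0.1 − 6.0 + 8.9 + 2.5) / 6 = 0.9833%
Σ(R_i − R̄_i)(R_m − R̄_m) = 47.3100  ⇒  Cov = 47.3100 / 6 = 7.8850
Σ(R_m − R̄_m)² = 129.2683  ⇒  Var(R_m) = 129.2683 / 6 = 21.5447
β = Cov / Var(R_m) = 7.8850 / 21.5447 = 0.3660
MRP = 6.23% − 1.50% = 4.73%
E(R) = R_f + β × MRP = 1.50% + 0.3660 × 4.73% = 3.23%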